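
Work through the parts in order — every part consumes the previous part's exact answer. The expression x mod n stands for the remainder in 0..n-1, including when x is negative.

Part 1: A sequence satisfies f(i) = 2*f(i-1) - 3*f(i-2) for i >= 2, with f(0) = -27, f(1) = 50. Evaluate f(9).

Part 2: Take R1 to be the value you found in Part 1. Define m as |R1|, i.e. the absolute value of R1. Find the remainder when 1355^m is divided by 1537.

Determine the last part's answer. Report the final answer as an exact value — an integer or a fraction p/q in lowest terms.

Part 1: f(2) = 2*(50) - 3*(-27) = 181; iterating: f(2)=181, f(3)=212, f(4)=-119, f(5)=-874, f(6)=-1391, f(7)=-160, f(8)=3853, f(9)=8186; answer 8186
Part 2: R1 = 8186; m = 8186; squarings mod 1537: 1355^1=1355, 1355^2=847, 1355^4=1167, 1355^8=107, 1355^16=690, 1355^32=1167, 1355^64=107, 1355^128=690, 1355^256=1167, 1355^512=107, 1355^1024=690, 1355^2048=1167, 1355^4096=107; 1355^8186 = 1355^2 * 1355^8 * 1355^16 * 1355^32 * 1355^64 * 1355^128 * 1355^256 * 1355^512 * 1355^1024 * 1355^2048 * 1355^4096 = 1483 (mod 1537); answer 1483

1483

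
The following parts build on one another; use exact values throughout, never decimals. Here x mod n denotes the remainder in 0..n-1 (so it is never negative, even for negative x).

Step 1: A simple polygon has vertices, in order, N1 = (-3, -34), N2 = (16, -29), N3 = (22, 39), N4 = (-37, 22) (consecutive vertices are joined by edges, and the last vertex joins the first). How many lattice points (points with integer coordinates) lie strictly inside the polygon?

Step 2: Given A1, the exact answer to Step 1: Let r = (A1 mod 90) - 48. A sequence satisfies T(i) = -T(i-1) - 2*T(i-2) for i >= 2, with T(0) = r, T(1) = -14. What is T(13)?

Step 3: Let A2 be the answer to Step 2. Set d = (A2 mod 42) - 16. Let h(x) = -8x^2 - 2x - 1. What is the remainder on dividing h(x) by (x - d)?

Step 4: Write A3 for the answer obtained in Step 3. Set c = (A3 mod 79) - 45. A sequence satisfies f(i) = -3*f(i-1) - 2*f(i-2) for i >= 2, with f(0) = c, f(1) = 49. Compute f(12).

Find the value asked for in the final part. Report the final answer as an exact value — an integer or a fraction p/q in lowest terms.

-212937

Step 1: cross terms: (-3*-29 - 16*-34)=631, (16*39 - 22*-29)=1262, (22*22 - -37*39)=1927, (-37*-34 - -3*22)=1324; twice the area = |5144| = 5144; area = 2572; boundary points = 1 + 2 + 1 + 2 = 6; strictly interior points = area - boundary/2 + 1 = 2570; answer 2570
Step 2: A1 = 2570; r = 2; T(2) = -1*(-14) - 2*(2) = 10; iterating: T(2)=10, T(3)=18, T(4)=-38, T(5)=2, T(6)=74, T(7)=-78, T(8)=-70, T(9)=226, T(10)=-86, T(11)=-366, T(12)=538, T(13)=194; answer 194
Step 3: A2 = 194; d = 10; remainder = value at the root: -8*(10)^2 - 2*(10)^1 - 1 = (-800) + (-20) + (-1) = -821; answer -821
Step 4: A3 = -821; c = 3; f(2) = -3*(49) - 2*(3) = -153; iterating: f(2)=-153, f(3)=361, f(4)=-777, f(5)=1609, f(6)=-3273, f(7)=6601, f(8)=-13257, f(9)=26569, f(10)=-53193, f(11)=106441, f(12)=-212937; answer -212937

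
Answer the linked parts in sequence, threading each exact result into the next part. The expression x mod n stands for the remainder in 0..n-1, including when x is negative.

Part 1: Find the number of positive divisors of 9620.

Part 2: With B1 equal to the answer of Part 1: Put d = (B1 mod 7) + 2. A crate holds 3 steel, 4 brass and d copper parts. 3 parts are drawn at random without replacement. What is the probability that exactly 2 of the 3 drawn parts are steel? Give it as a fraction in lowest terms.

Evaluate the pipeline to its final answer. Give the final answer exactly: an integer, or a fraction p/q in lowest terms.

Part 1: 9620 = 2^2 * 5 * 13 * 37; number of divisors = (2+1) * (1+1) * (1+1) * (1+1) = 24; answer 24
Part 2: B1 = 24; d = 5; total draws C(12,3) = 220; favorable C(3,2)*C(9,1) = 27; P = 27/220; answer 27/220

27/220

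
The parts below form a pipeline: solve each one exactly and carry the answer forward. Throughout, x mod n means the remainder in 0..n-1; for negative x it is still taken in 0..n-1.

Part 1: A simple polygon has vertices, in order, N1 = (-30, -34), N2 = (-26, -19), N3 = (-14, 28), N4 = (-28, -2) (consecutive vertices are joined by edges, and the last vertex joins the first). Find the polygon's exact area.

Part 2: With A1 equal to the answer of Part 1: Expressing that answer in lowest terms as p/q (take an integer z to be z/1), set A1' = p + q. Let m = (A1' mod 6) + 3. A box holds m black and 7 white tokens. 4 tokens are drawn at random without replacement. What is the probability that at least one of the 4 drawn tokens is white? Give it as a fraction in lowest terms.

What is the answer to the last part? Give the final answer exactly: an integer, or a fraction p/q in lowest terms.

Part 1: cross terms: (-30*-19 - -26*-34)=-314, (-26*28 - -14*-19)=-994, (-14*-2 - -28*28)=812, (-28*-34 - -30*-2)=892; twice the area = |396| = 396; area = 198; answer 198
Part 2: A1 = 198; threaded value p + q = 199; m = 4; total draws C(11,4) = 330; complement C(4,4) = 1; favorable 330 - 1 = 329; P = 329/330; answer 329/330

329/330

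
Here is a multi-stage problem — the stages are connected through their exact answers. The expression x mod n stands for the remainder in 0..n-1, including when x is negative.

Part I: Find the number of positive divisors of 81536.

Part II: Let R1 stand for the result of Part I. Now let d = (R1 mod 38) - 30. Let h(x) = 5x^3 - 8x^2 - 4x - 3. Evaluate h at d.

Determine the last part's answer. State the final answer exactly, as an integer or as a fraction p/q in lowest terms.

-43123

Part I: 81536 = 2^7 * 7^2 * 13; number of divisors = (7+1) * (2+1) * (1+1) = 48; answer 48
Part II: R1 = 48; d = -20; 5*(-20)^3 - 8*(-20)^2 - 4*(-20)^1 - 3 = (-40000) + (-3200) + (80) + (-3) = -43123; answer -43123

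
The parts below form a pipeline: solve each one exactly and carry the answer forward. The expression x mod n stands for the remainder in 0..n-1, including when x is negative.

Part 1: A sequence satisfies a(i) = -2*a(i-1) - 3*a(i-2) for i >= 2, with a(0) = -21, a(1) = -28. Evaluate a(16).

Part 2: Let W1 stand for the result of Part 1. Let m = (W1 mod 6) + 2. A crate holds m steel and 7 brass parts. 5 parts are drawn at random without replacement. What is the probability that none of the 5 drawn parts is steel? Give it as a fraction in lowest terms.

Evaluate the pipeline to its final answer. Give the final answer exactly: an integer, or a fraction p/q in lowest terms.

Part 1: a(2) = -2*(-28) - 3*(-21) = 119; iterating: a(2)=119, a(3)=-154, a(4)=-49, a(5)=560, a(6)=-973, a(7)=266, a(8)=2387, a(9)=-5572, a(10)=3983, a(11)=8750, a(12)=-29449, a(13)=32648, a(14)=23051, a(15)=-144046, a(16)=218939; answer 218939
Part 2: W1 = 218939; m = 7; total draws C(14,5) = 2002; favorable C(7,5) = 21; P = 3/286; answer 3/286

3/286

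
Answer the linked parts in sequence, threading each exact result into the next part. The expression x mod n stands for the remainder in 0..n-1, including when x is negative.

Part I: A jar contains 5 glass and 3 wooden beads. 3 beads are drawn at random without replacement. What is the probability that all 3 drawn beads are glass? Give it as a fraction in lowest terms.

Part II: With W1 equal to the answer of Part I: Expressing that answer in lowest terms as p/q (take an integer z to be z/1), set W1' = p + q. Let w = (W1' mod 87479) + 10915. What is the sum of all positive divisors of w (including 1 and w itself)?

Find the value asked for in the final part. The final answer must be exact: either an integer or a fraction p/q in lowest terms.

Part I: total draws C(8,3) = 56; favorable C(5,3) = 10; P = 5/28; answer 5/28
Part II: W1 = 5/28; threaded value p + q = 33; w = 10948; 10948 = 2^2 * 7 * 17 * 23; sigma = (1 + 2 + 4) * (1 + 7) * (1 + 17) * (1 + 23) = 7 * 8 * 18 * 24 = 24192; answer 24192

24192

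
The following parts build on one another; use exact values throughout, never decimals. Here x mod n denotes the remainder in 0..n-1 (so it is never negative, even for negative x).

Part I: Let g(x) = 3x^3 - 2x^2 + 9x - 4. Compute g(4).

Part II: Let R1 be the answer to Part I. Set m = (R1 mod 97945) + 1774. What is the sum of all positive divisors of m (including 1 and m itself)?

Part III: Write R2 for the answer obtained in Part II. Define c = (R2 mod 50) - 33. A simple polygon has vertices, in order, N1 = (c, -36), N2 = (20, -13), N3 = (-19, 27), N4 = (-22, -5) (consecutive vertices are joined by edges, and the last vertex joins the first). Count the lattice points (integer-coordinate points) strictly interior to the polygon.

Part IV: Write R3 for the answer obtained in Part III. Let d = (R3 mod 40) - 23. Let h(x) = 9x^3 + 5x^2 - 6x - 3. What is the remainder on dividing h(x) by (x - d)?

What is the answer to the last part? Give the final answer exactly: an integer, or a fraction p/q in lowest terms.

Part I: 3*(4)^3 - 2*(4)^2 + 9*(4)^1 - 4 = (192) + (-32) + (36) + (-4) = 192; answer 192
Part II: R1 = 192; m = 1966; 1966 = 2 * 983; sigma = (1 + 2) * (1 + 983) = 3 * 984 = 2952; answer 2952
Part III: R2 = 2952; c = -31; cross terms: (-31*-13 - 20*-36)=1123, (20*27 - -19*-13)=293, (-19*-5 - -22*27)=689, (-22*-36 - -31*-5)=637; twice the area = |2742| = 2742; area = 1371; boundary points = 1 + 1 + 1 + 1 = 4; strictly interior points = area - boundary/2 + 1 = 1370; answer 1370
Part IV: R3 = 1370; d = -13; remainder = value at the root: 9*(-13)^3 + 5*(-13)^2 - 6*(-13)^1 - 3 = (-19773) + (845) + (78) + (-3) = -18853; answer -18853

-18853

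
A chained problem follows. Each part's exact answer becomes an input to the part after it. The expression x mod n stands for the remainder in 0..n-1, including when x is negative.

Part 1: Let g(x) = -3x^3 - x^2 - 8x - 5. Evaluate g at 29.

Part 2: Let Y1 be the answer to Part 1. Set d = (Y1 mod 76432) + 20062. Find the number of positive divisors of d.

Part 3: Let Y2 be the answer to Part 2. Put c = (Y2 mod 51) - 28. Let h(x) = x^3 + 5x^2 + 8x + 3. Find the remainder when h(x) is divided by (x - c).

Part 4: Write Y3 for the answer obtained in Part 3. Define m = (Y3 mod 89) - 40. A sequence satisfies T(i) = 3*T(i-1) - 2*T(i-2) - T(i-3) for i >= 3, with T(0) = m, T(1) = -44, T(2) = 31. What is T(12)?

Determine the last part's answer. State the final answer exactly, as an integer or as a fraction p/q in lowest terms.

Part 1: -3*(29)^3 - 1*(29)^2 - 8*(29)^1 - 5 = (-73167) + (-841) + (-232) + (-5) = -74245; answer -74245
Part 2: Y1 = -74245; d = 22249; 22249 = 19 * 1171; number of divisors = (1+1) * (1+1) = 4; answer 4
Part 3: Y2 = 4; c = -24; remainder = value at the root: 1*(-24)^3 + 5*(-24)^2 + 8*(-24)^1 + 3 = (-13824) + (2880) + (-192) + (3) = -11133; answer -11133
Part 4: Y3 = -11133; m = 41; T(3) = 3*(31) - 2*(-44) - 1*(41) = 140; iterating: T(3)=140, T(4)=402, T(5)=895, T(6)=1741, T(7)=3031, T(8)=4716, T(9)=6345, T(10)=6572, T(11)=2310, T(12)=-12559; answer -12559

-12559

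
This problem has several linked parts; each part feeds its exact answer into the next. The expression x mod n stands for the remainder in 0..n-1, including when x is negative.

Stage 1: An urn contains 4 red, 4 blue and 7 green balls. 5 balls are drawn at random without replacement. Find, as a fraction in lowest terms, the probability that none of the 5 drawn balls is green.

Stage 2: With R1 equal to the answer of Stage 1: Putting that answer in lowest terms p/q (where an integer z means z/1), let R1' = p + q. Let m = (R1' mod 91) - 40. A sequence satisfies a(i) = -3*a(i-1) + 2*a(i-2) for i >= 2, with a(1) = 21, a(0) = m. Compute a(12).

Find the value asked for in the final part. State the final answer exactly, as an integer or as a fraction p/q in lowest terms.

Stage 1: total draws C(15,5) = 3003; favorable C(8,5) = 56; P = 8/429; answer 8/429
Stage 2: R1 = 8/429; threaded value p + q = 437; m = 33; a(2) = -3*(21) + 2*(33) = 3; iterating: a(2)=3, a(3)=33, a(4)=-93, a(5)=345, a(6)=-1221, a(7)=4353, a(8)=-15501, a(9)=55209, a(10)=-196629, a(11)=700305, a(12)=-2494173; answer -2494173

-2494173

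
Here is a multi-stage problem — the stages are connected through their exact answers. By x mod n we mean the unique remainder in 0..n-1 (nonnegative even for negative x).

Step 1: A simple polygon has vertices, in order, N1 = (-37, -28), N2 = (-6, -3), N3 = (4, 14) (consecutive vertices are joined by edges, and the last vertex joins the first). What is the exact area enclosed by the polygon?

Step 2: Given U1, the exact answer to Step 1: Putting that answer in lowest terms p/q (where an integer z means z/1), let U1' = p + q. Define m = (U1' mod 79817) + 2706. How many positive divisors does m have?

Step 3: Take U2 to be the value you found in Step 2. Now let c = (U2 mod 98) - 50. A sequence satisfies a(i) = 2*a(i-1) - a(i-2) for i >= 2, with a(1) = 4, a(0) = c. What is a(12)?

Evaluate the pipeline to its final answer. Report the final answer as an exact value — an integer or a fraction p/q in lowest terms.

Step 1: cross terms: (-37*-3 - -6*-28)=-57, (-6*14 - 4*-3)=-72, (4*-28 - -37*14)=406; twice the area = |277| = 277; area = 277/2; answer 277/2
Step 2: U1 = 277/2; threaded value p + q = 279; m = 2985; 2985 = 3 * 5 * 199; number of divisors = (1+1) * (1+1) * (1+1) = 8; answer 8
Step 3: U2 = 8; c = -42; a(2) = 2*(4) - 1*(-42) = 50; iterating: a(2)=50, a(3)=96, a(4)=142, a(5)=188, a(6)=234, a(7)=280, a(8)=326, a(9)=372, a(10)=418, a(11)=464, a(12)=510; answer 510

510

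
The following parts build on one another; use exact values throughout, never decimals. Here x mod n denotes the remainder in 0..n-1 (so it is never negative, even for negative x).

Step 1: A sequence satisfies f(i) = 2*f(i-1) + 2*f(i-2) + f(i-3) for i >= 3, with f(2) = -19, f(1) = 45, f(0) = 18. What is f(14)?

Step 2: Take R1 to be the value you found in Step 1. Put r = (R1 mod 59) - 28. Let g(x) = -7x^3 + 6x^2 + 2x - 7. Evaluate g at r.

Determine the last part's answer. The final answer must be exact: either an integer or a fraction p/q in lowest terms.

Step 1: f(3) = 2*(-19) + 2*(45) + 1*(18) = 70; iterating: f(3)=70, f(4)=147, f(5)=415, f(6)=1194, f(7)=3365, f(8)=9533, f(9)=26990, f(10)=76411, f(11)=216335, f(12)=612482, f(13)=1734045, f(14)=4909389; answer 4909389
Step 2: R1 = 4909389; r = 30; -7*(30)^3 + 6*(30)^2 + 2*(30)^1 - 7 = (-189000) + (5400) + (60) + (-7) = -183547; answer -183547

-183547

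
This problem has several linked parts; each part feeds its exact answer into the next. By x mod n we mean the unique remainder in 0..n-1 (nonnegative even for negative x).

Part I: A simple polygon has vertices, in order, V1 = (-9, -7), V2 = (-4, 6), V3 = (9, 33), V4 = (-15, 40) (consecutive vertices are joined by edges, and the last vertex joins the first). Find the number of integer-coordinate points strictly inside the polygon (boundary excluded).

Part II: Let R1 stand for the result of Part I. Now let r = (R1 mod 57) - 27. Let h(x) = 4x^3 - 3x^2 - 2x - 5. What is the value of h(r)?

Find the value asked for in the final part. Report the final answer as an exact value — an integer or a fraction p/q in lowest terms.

-14150

Part I: cross terms: (-9*6 - -4*-7)=-82, (-4*33 - 9*6)=-186, (9*40 - -15*33)=855, (-15*-7 - -9*40)=465; twice the area = |1052| = 1052; area = 526; boundary points = 1 + 1 + 1 + 1 = 4; strictly interior points = area - boundary/2 + 1 = 525; answer 525
Part II: R1 = 525; r = -15; 4*(-15)^3 - 3*(-15)^2 - 2*(-15)^1 - 5 = (-13500) + (-675) + (30) + (-5) = -14150; answer -14150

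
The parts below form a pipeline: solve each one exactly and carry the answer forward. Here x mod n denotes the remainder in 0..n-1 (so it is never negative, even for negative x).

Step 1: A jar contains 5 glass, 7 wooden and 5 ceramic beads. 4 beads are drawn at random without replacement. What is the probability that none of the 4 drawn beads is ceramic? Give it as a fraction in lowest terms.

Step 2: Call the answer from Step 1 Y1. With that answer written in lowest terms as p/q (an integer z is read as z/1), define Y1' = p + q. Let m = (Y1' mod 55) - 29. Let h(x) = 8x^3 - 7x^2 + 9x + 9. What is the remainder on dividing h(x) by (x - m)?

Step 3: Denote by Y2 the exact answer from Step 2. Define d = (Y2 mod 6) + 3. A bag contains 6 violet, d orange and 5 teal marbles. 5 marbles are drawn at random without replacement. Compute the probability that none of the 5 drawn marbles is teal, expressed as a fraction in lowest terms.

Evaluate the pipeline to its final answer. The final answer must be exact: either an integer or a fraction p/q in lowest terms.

Step 1: total draws C(17,4) = 2380; favorable C(12,4) = 495; P = 99/476; answer 99/476
Step 2: Y1 = 99/476; threaded value p + q = 575; m = -4; remainder = value at the root: 8*(-4)^3 - 7*(-4)^2 + 9*(-4)^1 + 9 = (-512) + (-112) + (-36) + (9) = -651; answer -651
Step 3: Y2 = -651; d = 6; total draws C(17,5) = 6188; favorable C(12,5) = 792; P = 198/1547; answer 198/1547

198/1547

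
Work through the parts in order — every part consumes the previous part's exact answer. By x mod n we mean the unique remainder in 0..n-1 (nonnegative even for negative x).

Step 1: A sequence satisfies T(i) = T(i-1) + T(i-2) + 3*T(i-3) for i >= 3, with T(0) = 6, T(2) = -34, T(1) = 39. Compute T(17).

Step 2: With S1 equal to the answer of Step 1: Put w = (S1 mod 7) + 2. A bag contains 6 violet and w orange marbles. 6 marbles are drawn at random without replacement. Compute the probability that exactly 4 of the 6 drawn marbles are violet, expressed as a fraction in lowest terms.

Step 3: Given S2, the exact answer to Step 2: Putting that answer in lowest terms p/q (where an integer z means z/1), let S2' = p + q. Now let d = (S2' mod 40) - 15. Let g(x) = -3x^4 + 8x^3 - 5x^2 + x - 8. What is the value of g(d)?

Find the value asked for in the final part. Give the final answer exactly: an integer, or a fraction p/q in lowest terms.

-8512

Step 1: T(3) = 1*(-34) + 1*(39) + 3*(6) = 23; iterating: T(3)=23, T(4)=106, T(5)=27, T(6)=202, T(7)=547, T(8)=830, T(9)=1983, T(10)=4454, T(11)=8927, T(12)=19330, T(13)=41619, T(14)=87730, T(15)=187339, T(16)=399926, T(17)=850455; answer 850455
Step 2: S1 = 850455; w = 6; total draws C(12,6) = 924; favorable C(6,4)*C(6,2) = 225; P = 75/308; answer 75/308
Step 3: S2 = 75/308; threaded value p + q = 383; d = 8; -3*(8)^4 + 8*(8)^3 - 5*(8)^2 + 1*(8)^1 - 8 = (-12288) + (4096) + (-320) + (8) + (-8) = -8512; answer -8512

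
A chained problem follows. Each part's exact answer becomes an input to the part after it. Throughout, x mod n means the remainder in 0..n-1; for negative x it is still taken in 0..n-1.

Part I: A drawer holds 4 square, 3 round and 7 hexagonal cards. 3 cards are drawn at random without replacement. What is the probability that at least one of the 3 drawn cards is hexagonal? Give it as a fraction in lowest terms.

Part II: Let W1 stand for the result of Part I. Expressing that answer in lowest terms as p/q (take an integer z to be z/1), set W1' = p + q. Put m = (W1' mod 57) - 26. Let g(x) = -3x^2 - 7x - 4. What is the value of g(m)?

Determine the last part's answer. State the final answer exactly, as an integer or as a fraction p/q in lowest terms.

Part I: total draws C(14,3) = 364; complement C(7,3) = 35; favorable 364 - 35 = 329; P = 47/52; answer 47/52
Part II: W1 = 47/52; threaded value p + q = 99; m = 16; -3*(16)^2 - 7*(16)^1 - 4 = (-768) + (-112) + (-4) = -884; answer -884

-884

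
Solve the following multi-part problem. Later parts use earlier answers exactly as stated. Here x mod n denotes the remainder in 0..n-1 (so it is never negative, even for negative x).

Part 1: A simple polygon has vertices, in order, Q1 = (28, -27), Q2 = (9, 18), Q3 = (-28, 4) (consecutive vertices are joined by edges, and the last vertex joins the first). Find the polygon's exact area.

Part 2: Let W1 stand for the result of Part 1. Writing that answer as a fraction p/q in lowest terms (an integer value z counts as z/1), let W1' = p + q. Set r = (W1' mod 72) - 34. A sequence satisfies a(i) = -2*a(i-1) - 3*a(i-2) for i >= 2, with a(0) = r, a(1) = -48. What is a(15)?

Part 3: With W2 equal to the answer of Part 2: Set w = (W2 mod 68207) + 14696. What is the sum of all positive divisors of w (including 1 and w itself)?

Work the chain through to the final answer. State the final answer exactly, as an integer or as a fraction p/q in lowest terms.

Part 1: cross terms: (28*18 - 9*-27)=747, (9*4 - -28*18)=540, (-28*-27 - 28*4)=644; twice the area = |1931| = 1931; area = 1931/2; answer 1931/2
Part 2: W1 = 1931/2; threaded value p + q = 1933; r = 27; a(2) = -2*(-48) - 3*(27) = 15; iterating: a(2)=15, a(3)=114, a(4)=-273, a(5)=204, a(6)=411, a(7)=-1434, a(8)=1635, a(9)=1032, a(10)=-6969, a(11)=10842, a(12)=-777, a(13)=-30972, a(14)=64275, a(15)=-35634; answer -35634
Part 3: W2 = -35634; w = 47269; 47269 is prime, so its only divisors are 1 and 47269; sigma = 1 + 47269 = 47270; answer 47270

47270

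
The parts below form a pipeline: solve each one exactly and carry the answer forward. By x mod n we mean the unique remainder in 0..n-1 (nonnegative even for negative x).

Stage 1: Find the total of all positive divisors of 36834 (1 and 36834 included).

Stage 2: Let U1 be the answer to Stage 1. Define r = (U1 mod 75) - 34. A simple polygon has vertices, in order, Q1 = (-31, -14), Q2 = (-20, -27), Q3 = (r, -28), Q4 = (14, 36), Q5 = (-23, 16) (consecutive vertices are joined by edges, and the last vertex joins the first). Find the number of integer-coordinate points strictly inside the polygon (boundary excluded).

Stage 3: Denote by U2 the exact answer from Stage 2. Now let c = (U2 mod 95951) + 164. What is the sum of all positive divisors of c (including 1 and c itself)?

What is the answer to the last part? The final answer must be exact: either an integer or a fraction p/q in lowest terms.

3840

Stage 1: 36834 = 2 * 3 * 7 * 877; sigma = (1 + 2) * (1 + 3) * (1 + 7) * (1 + 877) = 3 * 4 * 8 * 878 = 84288; answer 84288
Stage 2: U1 = 84288; r = 29; cross terms: (-31*-27 - -20*-14)=557, (-20*-28 - 29*-27)=1343, (29*36 - 14*-28)=1436, (14*16 - -23*36)=1052, (-23*-14 - -31*16)=818; twice the area = |5206| = 5206; area = 2603; boundary points = 1 + 1 + 1 + 1 + 2 = 6; strictly interior points = area - boundary/2 + 1 = 2601; answer 2601
Stage 3: U2 = 2601; c = 2765; 2765 = 5 * 7 * 79; sigma = (1 + 5) * (1 + 7) * (1 + 79) = 6 * 8 * 80 = 3840; answer 3840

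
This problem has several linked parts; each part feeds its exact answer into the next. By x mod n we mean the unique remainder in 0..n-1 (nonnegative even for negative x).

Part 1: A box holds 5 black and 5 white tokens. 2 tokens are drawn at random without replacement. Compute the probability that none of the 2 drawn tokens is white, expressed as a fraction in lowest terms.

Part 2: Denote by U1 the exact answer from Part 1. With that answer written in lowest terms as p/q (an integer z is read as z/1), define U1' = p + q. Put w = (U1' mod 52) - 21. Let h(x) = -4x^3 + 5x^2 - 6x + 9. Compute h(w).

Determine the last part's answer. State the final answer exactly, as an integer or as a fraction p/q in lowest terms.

Part 1: total draws C(10,2) = 45; favorable C(5,2) = 10; P = 2/9; answer 2/9
Part 2: U1 = 2/9; threaded value p + q = 11; w = -10; -4*(-10)^3 + 5*(-10)^2 - 6*(-10)^1 + 9 = (4000) + (500) + (60) + (9) = 4569; answer 4569

4569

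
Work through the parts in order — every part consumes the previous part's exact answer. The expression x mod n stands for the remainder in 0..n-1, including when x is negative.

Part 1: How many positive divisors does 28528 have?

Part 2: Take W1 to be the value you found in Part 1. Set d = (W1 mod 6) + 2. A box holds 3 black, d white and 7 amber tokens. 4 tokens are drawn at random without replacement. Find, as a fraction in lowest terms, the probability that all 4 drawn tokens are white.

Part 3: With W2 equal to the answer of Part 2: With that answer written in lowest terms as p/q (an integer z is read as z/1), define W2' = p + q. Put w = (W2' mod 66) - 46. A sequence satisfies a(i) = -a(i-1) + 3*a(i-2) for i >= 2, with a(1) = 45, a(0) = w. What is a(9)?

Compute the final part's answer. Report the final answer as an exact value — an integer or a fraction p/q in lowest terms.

Part 1: 28528 = 2^4 * 1783; number of divisors = (4+1) * (1+1) = 10; answer 10
Part 2: W1 = 10; d = 6; total draws C(16,4) = 1820; favorable C(6,4) = 15; P = 3/364; answer 3/364
Part 3: W2 = 3/364; threaded value p + q = 367; w = -9; a(2) = -1*(45) + 3*(-9) = -72; iterating: a(2)=-72, a(3)=207, a(4)=-423, a(5)=1044, a(6)=-2313, a(7)=5445, a(8)=-12384, a(9)=28719; answer 28719

28719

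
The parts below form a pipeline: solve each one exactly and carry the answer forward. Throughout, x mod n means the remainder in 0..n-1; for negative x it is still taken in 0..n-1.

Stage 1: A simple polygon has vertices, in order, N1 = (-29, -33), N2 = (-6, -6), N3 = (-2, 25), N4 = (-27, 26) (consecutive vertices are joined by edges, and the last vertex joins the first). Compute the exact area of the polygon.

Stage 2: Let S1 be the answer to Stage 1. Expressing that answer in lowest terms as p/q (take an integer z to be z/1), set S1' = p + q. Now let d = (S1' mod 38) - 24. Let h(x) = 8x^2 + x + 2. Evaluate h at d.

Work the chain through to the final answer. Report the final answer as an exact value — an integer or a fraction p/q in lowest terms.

506

Stage 1: cross terms: (-29*-6 - -6*-33)=-24, (-6*25 - -2*-6)=-162, (-2*26 - -27*25)=623, (-27*-33 - -29*26)=1645; twice the area = |2082| = 2082; area = 1041; answer 1041
Stage 2: S1 = 1041; threaded value p + q = 1042; d = -8; 8*(-8)^2 + 1*(-8)^1 + 2 = (512) + (-8) + (2) = 506; answer 506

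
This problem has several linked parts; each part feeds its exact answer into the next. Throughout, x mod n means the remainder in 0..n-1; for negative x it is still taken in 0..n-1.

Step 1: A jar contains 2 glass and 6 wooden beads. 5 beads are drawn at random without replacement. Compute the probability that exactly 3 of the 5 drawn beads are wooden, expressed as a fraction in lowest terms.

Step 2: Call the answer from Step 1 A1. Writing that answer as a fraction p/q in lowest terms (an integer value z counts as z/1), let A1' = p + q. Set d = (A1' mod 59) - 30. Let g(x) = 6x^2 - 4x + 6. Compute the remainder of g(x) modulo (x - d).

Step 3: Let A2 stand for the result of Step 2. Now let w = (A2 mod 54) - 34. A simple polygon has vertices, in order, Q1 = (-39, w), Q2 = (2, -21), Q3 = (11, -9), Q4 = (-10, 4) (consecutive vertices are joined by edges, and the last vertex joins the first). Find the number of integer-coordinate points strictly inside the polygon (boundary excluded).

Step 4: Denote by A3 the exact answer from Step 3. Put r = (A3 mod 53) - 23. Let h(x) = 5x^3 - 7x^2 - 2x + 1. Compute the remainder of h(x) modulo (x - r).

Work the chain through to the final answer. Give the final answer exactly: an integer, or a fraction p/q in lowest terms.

-1319

Step 1: total draws C(8,5) = 56; favorable C(6,3)*C(2,2) = 20; P = 5/14; answer 5/14
Step 2: A1 = 5/14; threaded value p + q = 19; d = -11; remainder = value at the root: 6*(-11)^2 - 4*(-11)^1 + 6 = (726) + (44) + (6) = 776; answer 776
Step 3: A2 = 776; w = -14; cross terms: (-39*-21 - 2*-14)=847, (2*-9 - 11*-21)=213, (11*4 - -10*-9)=-46, (-10*-14 - -39*4)=296; twice the area = |1310| = 1310; area = 655; boundary points = 1 + 3 + 1 + 1 = 6; strictly interior points = area - boundary/2 + 1 = 653; answer 653
Step 4: A3 = 653; r = -6; remainder = value at the root: 5*(-6)^3 - 7*(-6)^2 - 2*(-6)^1 + 1 = (-1080) + (-252) + (12) + (1) = -1319; answer -1319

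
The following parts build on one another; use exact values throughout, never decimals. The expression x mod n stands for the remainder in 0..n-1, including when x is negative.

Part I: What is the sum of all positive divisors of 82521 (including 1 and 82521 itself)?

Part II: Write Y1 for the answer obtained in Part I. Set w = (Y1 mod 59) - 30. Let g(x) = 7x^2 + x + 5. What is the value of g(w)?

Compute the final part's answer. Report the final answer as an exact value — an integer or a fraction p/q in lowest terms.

Part I: 82521 = 3^2 * 53 * 173; sigma = (1 + 3 + 9) * (1 + 53) * (1 + 173) = 13 * 54 * 174 = 122148; answer 122148
Part II: Y1 = 122148; w = -12; 7*(-12)^2 + 1*(-12)^1 + 5 = (1008) + (-12) + (5) = 1001; answer 1001

1001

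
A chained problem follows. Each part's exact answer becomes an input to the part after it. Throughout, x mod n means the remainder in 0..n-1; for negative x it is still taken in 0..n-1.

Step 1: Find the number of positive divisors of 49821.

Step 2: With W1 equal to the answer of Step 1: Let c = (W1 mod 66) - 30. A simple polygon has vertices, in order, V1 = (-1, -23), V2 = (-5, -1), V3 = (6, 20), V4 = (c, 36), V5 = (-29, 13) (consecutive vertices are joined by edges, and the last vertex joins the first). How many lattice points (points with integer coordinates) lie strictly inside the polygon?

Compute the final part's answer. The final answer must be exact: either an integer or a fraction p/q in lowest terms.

946

Step 1: 49821 = 3 * 16607; number of divisors = (1+1) * (1+1) = 4; answer 4
Step 2: W1 = 4; c = -26; cross terms: (-1*-1 - -5*-23)=-114, (-5*20 - 6*-1)=-94, (6*36 - -26*20)=736, (-26*13 - -29*36)=706, (-29*-23 - -1*13)=680; twice the area = |1914| = 1914; area = 957; boundary points = 2 + 1 + 16 + 1 + 4 = 24; strictly interior points = area - boundary/2 + 1 = 946; answer 946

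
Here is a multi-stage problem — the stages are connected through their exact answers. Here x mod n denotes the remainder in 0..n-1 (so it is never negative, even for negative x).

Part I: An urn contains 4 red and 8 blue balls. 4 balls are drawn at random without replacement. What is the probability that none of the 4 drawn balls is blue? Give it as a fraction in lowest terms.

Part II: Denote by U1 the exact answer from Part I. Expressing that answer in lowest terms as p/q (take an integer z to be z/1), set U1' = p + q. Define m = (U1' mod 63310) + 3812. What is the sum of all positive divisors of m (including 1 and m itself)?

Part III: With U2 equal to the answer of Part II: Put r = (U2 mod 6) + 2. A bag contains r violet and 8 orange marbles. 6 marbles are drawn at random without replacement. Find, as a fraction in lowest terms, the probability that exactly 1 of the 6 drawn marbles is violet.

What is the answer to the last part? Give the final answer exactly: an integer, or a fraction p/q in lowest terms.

8/15

Part I: total draws C(12,4) = 495; favorable C(4,4) = 1; P = 1/495; answer 1/495
Part II: U1 = 1/495; threaded value p + q = 496; m = 4308; 4308 = 2^2 * 3 * 359; sigma = (1 + 2 + 4) * (1 + 3) * (1 + 359) = 7 * 4 * 360 = 10080; answer 10080
Part III: U2 = 10080; r = 2; total draws C(10,6) = 210; favorable C(2,1)*C(8,5) = 112; P = 8/15; answer 8/15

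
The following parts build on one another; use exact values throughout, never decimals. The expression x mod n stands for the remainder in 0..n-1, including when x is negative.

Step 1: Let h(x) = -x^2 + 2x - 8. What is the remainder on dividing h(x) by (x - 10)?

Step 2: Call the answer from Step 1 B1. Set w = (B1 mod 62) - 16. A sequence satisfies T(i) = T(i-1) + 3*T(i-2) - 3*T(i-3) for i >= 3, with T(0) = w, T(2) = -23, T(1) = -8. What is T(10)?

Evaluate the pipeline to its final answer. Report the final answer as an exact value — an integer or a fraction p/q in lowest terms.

-5183

Step 1: remainder = value at the root: -1*(10)^2 + 2*(10)^1 - 8 = (-100) + (20) + (-8) = -88; answer -88
Step 2: B1 = -88; w = 20; T(3) = 1*(-23) + 3*(-8) - 3*(20) = -107; iterating: T(3)=-107, T(4)=-152, T(5)=-404, T(6)=-539, T(7)=-1295, T(8)=-1700, T(9)=-3968, T(10)=-5183; answer -5183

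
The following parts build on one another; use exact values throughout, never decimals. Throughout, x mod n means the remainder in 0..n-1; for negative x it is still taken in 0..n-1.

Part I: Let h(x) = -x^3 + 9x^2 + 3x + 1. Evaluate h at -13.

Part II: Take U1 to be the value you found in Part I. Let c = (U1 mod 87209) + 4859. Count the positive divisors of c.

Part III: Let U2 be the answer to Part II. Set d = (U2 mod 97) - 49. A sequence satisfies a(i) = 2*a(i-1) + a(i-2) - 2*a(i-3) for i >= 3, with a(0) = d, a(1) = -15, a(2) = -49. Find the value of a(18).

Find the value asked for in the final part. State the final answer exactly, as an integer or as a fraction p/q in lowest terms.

Part I: -1*(-13)^3 + 9*(-13)^2 + 3*(-13)^1 + 1 = (2197) + (1521) + (-39) + (1) = 3680; answer 3680
Part II: U1 = 3680; c = 8539; 8539 is prime, so its only divisors are 1 and 8539; count = 2; answer 2
Part III: U2 = 2; d = -47; a(3) = 2*(-49) + 1*(-15) - 2*(-47) = -19; iterating: a(3)=-19, a(4)=-57, a(5)=-35, a(6)=-89, a(7)=-99, a(8)=-217, a(9)=-355, a(10)=-729, a(11)=-1379, a(12)=-2777, a(13)=-5475, a(14)=-10969, a(15)=-21859, a(16)=-43737, a(17)=-87395, a(18)=-174809; answer -174809

-174809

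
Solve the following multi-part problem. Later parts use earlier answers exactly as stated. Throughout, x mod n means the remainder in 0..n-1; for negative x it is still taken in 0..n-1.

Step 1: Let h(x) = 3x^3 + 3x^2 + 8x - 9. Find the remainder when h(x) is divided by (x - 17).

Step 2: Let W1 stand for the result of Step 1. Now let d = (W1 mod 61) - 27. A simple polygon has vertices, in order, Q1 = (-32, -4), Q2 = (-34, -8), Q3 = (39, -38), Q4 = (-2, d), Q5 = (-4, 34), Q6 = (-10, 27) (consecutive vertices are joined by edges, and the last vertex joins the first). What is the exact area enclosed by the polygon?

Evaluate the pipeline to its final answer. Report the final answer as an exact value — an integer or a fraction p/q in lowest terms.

3963/2

Step 1: remainder = value at the root: 3*(17)^3 + 3*(17)^2 + 8*(17)^1 - 9 = (14739) + (867) + (136) + (-9) = 15733; answer 15733
Step 2: W1 = 15733; d = 29; cross terms: (-32*-8 - -34*-4)=120, (-34*-38 - 39*-8)=1604, (39*29 - -2*-38)=1055, (-2*34 - -4*29)=48, (-4*27 - -10*34)=232, (-10*-4 - -32*27)=904; twice the area = |3963| = 3963; area = 3963/2; answer 3963/2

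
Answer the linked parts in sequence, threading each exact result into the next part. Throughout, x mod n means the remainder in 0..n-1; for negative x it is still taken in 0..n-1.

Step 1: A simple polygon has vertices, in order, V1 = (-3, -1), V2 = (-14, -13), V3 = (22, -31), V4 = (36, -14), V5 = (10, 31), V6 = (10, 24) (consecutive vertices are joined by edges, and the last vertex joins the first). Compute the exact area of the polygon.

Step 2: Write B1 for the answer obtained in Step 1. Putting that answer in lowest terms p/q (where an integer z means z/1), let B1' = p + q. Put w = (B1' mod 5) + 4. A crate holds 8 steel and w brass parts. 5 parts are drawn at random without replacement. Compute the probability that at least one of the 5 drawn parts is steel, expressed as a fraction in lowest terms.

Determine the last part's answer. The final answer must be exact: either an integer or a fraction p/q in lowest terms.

Step 1: cross terms: (-3*-13 - -14*-1)=25, (-14*-31 - 22*-13)=720, (22*-14 - 36*-31)=808, (36*31 - 10*-14)=1256, (10*24 - 10*31)=-70, (10*-1 - -3*24)=62; twice the area = |2801| = 2801; area = 2801/2; answer 2801/2
Step 2: B1 = 2801/2; threaded value p + q = 2803; w = 7; total draws C(15,5) = 3003; complement C(7,5) = 21; favorable 3003 - 21 = 2982; P = 142/143; answer 142/143

142/143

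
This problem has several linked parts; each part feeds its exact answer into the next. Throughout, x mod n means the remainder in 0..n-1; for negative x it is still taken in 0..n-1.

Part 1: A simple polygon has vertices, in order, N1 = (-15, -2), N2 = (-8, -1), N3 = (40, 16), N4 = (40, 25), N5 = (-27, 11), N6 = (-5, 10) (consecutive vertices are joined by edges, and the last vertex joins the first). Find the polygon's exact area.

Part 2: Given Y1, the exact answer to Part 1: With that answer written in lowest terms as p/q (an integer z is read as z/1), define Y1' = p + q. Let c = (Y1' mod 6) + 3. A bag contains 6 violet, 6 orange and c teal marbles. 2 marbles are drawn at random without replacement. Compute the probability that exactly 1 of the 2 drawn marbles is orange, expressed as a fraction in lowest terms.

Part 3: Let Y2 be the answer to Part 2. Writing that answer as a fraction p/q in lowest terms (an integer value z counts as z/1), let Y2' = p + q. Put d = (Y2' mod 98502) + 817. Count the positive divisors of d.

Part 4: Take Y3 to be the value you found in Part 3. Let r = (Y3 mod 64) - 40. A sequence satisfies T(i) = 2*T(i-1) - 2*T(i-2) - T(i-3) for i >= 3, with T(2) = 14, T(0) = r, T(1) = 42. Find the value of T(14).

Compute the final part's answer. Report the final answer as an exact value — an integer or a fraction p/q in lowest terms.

Part 1: cross terms: (-15*-1 - -8*-2)=-1, (-8*16 - 40*-1)=-88, (40*25 - 40*16)=360, (40*11 - -27*25)=1115, (-27*10 - -5*11)=-215, (-5*-2 - -15*10)=160; twice the area = |1331| = 1331; area = 1331/2; answer 1331/2
Part 2: Y1 = 1331/2; threaded value p + q = 1333; c = 4; total draws C(16,2) = 120; favorable C(6,1)*C(10,1) = 60; P = 1/2; answer 1/2
Part 3: Y2 = 1/2; threaded value p + q = 3; d = 820; 820 = 2^2 * 5 * 41; number of divisors = (2+1) * (1+1) * (1+1) = 12; answer 12
Part 4: Y3 = 12; r = -28; T(3) = 2*(14) - 2*(42) - 1*(-28) = -28; iterating: T(3)=-28, T(4)=-126, T(5)=-210, T(6)=-140, T(7)=266, T(8)=1022, T(9)=1652, T(10)=994, T(11)=-2338, T(12)=-8316, T(13)=-12950, T(14)=-6930; answer -6930

-6930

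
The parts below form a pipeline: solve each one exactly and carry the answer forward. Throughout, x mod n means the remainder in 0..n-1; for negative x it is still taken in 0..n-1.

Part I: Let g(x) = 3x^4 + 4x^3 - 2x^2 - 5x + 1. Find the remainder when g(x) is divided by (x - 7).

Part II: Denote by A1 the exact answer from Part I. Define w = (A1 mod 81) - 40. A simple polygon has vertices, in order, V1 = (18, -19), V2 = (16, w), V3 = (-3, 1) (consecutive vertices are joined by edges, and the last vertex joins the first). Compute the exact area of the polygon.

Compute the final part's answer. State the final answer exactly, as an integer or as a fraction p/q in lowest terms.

Part I: remainder = value at the root: 3*(7)^4 + 4*(7)^3 - 2*(7)^2 - 5*(7)^1 + 1 = (7203) + (1372) + (-98) + (-35) + (1) = 8443; answer 8443
Part II: A1 = 8443; w = -21; cross terms: (18*-21 - 16*-19)=-74, (16*1 - -3*-21)=-47, (-3*-19 - 18*1)=39; twice the area = |-82| = 82; area = 41; answer 41

41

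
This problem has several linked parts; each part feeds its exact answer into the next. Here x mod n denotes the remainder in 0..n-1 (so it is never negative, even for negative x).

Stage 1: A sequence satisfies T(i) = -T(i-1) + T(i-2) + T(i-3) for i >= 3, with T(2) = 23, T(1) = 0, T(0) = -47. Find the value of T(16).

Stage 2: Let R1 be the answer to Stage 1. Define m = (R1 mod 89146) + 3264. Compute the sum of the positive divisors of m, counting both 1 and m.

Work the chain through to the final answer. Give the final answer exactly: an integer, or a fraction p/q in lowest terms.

5040

Stage 1: T(3) = -1*(23) + 1*(0) + 1*(-47) = -70; iterating: T(3)=-70, T(4)=93, T(5)=-140, T(6)=163, T(7)=-210, T(8)=233, T(9)=-280, T(10)=303, T(11)=-350, T(12)=373, T(13)=-420, T(14)=443, T(15)=-490, T(16)=513; answer 513
Stage 2: R1 = 513; m = 3777; 3777 = 3 * 1259; sigma = (1 + 3) * (1 + 1259) = 4 * 1260 = 5040; answer 5040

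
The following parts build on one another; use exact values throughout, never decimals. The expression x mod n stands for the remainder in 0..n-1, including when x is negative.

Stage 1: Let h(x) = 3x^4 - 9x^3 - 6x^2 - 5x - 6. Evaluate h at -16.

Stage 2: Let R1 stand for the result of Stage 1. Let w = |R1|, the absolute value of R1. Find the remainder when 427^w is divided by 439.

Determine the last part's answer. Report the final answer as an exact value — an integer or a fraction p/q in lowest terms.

61

Stage 1: 3*(-16)^4 - 9*(-16)^3 - 6*(-16)^2 - 5*(-16)^1 - 6 = (196608) + (36864) + (-1536) + (80) + (-6) = 232010; answer 232010
Stage 2: R1 = 232010; w = 232010; squarings mod 439: 427^1=427, 427^2=144, 427^4=103, 427^8=73, 427^16=61, 427^32=209, 427^64=220, 427^128=110, 427^256=247, 427^512=427, 427^1024=144, 427^2048=103, 427^4096=73, 427^8192=61, 427^16384=209, 427^32768=220, 427^65536=110, 427^131072=247; 427^232010 = 427^2 * 427^8 * 427^64 * 427^512 * 427^2048 * 427^32768 * 427^65536 * 427^131072 = 61 (mod 439); answer 61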